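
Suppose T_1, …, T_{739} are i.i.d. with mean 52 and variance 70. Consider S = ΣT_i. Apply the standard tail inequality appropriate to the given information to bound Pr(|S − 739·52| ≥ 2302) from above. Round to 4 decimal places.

0.0098

With mean and variance of each term known, Chebyshev's inequality bounds the deviation of the sum (or sample mean).
Var(S) = n·Var(T_i) = 739·70 = 51730.
Chebyshev: Pr(|S − 739·52| ≥ 2302) ≤ Var(S)/2302² = 51730/5299204 = 0.0098.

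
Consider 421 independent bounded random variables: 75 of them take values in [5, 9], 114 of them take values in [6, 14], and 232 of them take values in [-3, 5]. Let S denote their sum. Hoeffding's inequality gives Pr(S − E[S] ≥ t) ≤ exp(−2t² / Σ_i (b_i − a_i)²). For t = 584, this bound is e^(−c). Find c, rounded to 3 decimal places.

Σ(b_i − a_i)² = 75·4² + 114·8² + 232·8² = 23344.
c = 2t² / 23344 = 2·584² / 23344 = 29.2200.

29.220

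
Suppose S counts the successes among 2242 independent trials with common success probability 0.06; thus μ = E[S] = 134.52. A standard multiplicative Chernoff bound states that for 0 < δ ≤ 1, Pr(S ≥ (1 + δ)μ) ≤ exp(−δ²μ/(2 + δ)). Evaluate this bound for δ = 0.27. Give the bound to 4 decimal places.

Exponent = δ²μ/(2 + δ) = 0.27²·134.52/2.27 = 4.3200.
Bound = exp(−4.3200) = 0.01330.

0.0133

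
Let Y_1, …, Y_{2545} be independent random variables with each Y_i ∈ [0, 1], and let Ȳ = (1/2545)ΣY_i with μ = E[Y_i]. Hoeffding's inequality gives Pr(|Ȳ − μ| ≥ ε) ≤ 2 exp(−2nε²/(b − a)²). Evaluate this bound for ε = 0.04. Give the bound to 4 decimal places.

Exponent: 2nε²/(b − a)² = 2·2545·0.04² / 1² = 8.14400.
Bound = 2·exp(−8.14400) = 0.00058.

0.0006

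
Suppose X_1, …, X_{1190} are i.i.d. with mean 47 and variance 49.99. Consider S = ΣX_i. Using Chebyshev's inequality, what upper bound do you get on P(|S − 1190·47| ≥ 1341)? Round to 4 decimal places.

Var(S) = n·Var(X_i) = 1190·49.99 = 59488.1.
Chebyshev: P(|S − 1190·47| ≥ 1341) ≤ Var(S)/1341² = 59488.1/1798281 = 0.0331.

0.0331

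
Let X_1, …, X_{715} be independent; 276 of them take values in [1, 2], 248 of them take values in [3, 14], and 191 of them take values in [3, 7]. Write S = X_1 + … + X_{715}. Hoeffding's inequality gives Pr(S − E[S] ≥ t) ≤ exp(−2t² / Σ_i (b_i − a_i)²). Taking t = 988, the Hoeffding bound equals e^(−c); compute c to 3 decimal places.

58.557

Σ(b_i − a_i)² = 276·1² + 248·11² + 191·4² = 33340.
c = 2t² / 33340 = 2·988² / 33340 = 58.5569.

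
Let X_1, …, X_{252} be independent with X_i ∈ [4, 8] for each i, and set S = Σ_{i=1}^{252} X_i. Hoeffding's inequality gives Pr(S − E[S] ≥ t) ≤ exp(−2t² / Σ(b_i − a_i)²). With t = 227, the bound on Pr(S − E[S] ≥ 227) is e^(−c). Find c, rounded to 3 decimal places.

25.560

Σ(b_i − a_i)² = 252·(4)² = 4032.
c = 2t²/4032 = 2·227²/4032 = 25.5600.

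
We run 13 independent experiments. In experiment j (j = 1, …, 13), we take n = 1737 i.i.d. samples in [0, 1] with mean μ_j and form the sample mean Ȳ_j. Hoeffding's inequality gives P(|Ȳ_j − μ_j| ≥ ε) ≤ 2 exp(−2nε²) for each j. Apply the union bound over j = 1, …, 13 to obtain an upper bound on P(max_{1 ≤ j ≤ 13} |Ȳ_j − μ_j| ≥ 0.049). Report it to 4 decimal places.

Per-experiment Hoeffding bound: 2·exp(−2·1737·0.049²) = 2·exp(−8.34107) = 0.00047703.
Union bound over 13 events: 13·0.00047703 = 0.00620.

0.0062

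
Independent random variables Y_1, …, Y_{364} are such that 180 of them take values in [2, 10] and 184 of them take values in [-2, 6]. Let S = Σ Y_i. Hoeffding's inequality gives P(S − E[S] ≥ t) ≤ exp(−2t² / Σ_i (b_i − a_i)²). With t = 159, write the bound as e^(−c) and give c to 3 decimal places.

Σ(b_i − a_i)² = 180·8² + 184·8² = 23296.
c = 2t² / 23296 = 2·159² / 23296 = 2.1704.

2.170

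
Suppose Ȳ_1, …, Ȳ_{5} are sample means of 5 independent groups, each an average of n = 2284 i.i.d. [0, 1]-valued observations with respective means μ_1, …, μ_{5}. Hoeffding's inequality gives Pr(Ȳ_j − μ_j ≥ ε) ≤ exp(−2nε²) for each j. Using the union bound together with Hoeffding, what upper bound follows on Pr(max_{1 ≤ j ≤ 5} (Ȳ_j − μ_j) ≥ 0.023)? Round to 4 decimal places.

Per-experiment Hoeffding bound: exp(−2·2284·0.023²) = exp(−2.41647) = 0.089236.
Union bound over 5 events: 5·0.089236 = 0.44618.

0.4462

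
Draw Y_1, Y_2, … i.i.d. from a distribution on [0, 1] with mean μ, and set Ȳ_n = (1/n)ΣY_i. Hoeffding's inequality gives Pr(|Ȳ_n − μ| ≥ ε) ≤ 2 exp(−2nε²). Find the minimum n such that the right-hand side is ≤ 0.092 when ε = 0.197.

Require 2·exp(−2nε²) ≤ 0.092, i.e. 2nε² ≥ ln(2/0.092) = 3.079114.
So n ≥ 3.079114 / (2·0.197²) = 39.670.
The smallest integer n is 40.

40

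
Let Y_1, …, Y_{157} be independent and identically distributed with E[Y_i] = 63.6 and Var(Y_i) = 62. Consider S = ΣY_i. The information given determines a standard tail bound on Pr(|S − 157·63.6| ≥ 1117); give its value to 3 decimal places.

With mean and variance of each term known, Chebyshev's inequality bounds the deviation of the sum (or sample mean).
Var(S) = n·Var(Y_i) = 157·62 = 9734.
Chebyshev: Pr(|S − 157·63.6| ≥ 1117) ≤ Var(S)/1117² = 9734/1247689 = 0.0078.

0.008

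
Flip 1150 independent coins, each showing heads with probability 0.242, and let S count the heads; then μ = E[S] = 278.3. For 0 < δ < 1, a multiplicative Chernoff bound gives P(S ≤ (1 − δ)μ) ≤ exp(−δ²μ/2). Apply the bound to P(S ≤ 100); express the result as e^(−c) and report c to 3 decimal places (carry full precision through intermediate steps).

Write 100 = (1 − δ)μ, so δ = 1 − 100/278.3 = 0.6406755…
Then the exponent is δ²μ/2 = (μ − 100)²/(2μ) = 57.116223.

57.116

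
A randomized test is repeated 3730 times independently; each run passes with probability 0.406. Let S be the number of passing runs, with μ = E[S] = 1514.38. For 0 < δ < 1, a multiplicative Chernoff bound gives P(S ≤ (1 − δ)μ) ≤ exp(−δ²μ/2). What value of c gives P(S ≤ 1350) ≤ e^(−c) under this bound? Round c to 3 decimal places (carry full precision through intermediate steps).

Write 1350 = (1 − δ)μ, so δ = 1 − 1350/1514.38 = 0.1085461…
Then the exponent is δ²μ/2 = (μ − 1350)²/(2μ) = 8.921402.

8.921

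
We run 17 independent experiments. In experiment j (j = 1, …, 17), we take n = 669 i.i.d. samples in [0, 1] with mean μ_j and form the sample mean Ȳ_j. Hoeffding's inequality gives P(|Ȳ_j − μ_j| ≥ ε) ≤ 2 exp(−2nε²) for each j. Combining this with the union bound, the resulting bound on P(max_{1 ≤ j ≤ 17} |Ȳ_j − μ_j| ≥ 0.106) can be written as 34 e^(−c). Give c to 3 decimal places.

Union bound over the 17 events: P(max_{1 ≤ j ≤ 17} |Ȳ_j − μ_j| ≥ 0.106) ≤ 17·2·exp(−2nε²) = 34 exp(−2·669·0.106²).
So c = 2·669·0.106² = 15.0338.

15.034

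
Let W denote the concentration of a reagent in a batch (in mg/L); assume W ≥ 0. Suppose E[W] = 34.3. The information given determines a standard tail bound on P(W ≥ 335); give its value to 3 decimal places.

0.102

Only the mean of a non-negative variable is known, so Markov's inequality is the applicable tail bound.
Markov's inequality: for a non-negative random variable, P(W ≥ a) ≤ E[W]/a.
Here E[W] = 34.3 and a = 335, so the bound is 34.3/335 = 0.1024.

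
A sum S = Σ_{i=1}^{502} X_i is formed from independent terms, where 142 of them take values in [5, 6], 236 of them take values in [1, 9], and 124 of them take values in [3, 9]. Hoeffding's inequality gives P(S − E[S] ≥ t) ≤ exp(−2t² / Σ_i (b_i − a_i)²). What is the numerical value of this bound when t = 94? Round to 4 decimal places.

Σ(b_i − a_i)² = 142·1² + 236·8² + 124·6² = 19710.
Exponent = 2·94² / 19710 = 0.89660.
Bound = exp(−0.89660) = 0.40795.

0.4080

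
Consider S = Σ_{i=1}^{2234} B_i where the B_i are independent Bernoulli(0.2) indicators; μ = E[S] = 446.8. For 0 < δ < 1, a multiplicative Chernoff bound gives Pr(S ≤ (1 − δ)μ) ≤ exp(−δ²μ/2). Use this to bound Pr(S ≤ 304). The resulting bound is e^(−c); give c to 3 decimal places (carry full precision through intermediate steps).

22.820

Write 304 = (1 − δ)μ, so δ = 1 − 304/446.8 = 0.3196061…
Then the exponent is δ²μ/2 = (μ − 304)²/(2μ) = 22.819875.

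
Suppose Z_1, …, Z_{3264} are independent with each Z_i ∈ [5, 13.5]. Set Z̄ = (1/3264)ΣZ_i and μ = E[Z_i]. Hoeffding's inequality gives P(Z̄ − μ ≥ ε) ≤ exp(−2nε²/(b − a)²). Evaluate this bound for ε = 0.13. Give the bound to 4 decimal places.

0.2172

Exponent: 2nε²/(b − a)² = 2·3264·0.13² / 8.5² = 1.52696.
Bound = exp(−1.52696) = 0.21719.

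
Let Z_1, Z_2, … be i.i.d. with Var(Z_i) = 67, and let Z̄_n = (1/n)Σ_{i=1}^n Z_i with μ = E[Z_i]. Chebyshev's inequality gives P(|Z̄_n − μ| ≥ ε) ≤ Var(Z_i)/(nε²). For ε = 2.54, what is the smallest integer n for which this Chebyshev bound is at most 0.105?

Require 67/(n·2.54²) ≤ 0.105, i.e. n ≥ 67/(0.105·2.54²) = 98.905.
The smallest integer n is 99.

99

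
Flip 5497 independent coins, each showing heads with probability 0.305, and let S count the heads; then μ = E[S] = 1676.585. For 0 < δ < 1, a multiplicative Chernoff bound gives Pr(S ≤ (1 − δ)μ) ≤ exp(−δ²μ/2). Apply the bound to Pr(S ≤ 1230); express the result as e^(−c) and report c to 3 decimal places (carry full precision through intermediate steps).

Write 1230 = (1 − δ)μ, so δ = 1 − 1230/1676.585 = 0.2663659…
Then the exponent is δ²μ/2 = (μ − 1230)²/(2μ) = 59.477498.

59.477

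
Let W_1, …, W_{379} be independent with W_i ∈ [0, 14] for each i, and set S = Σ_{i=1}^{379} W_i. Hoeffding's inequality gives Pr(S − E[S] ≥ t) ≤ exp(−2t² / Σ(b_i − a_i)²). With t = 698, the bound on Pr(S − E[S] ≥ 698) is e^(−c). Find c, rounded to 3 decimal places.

13.117

Σ(b_i − a_i)² = 379·(14)² = 74284.
c = 2t²/74284 = 2·698²/74284 = 13.1173.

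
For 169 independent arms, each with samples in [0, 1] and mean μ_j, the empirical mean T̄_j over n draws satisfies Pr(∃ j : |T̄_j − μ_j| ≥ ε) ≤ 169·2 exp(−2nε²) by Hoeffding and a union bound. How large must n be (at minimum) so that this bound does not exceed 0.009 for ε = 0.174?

174

Need 2·169·exp(−2nε²) ≤ 0.009, i.e. exp(−2nε²) ≤ 0.009/338.
So 2nε² ≥ ln(338/0.009) = 10.533577.
Hence n ≥ 10.533577/(2·0.174²) = 173.959.
The smallest integer n is 174.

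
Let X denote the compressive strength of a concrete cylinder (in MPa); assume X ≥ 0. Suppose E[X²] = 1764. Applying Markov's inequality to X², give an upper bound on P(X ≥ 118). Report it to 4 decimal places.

Since X ≥ 0, the event {X ≥ 118} is the same as {X² ≥ 13924}.
Markov's inequality applied to X² gives P(X² ≥ 13924) ≤ E[X²]/13924 = 1764/13924 = 0.1267.

0.1267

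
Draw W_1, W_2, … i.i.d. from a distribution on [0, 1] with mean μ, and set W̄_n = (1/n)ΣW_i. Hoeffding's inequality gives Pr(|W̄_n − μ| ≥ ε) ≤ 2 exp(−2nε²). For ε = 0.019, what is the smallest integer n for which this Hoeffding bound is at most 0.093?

4250

Require 2·exp(−2nε²) ≤ 0.093, i.e. 2nε² ≥ ln(2/0.093) = 3.068303.
So n ≥ 3.068303 / (2·0.019²) = 4249.727.
The smallest integer n is 4250.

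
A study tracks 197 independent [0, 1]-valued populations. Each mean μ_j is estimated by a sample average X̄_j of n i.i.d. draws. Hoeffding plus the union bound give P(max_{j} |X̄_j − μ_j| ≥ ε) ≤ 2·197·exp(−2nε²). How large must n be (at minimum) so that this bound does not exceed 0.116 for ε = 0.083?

Need 2·197·exp(−2nε²) ≤ 0.116, i.e. exp(−2nε²) ≤ 0.116/394.
So 2nε² ≥ ln(394/0.116) = 8.130516.
Hence n ≥ 8.130516/(2·0.083²) = 590.109.
The smallest integer n is 591.

591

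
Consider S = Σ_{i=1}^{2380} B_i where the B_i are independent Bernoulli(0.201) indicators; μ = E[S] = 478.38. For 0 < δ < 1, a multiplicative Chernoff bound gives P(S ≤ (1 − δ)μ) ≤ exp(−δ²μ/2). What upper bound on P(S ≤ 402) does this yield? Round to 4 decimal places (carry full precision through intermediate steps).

0.0022

Write 402 = (1 − δ)μ, so δ = 1 − 402/478.38 = 0.1596639…
Then the exponent is δ²μ/2 = (μ − 402)²/(2μ) = 6.097563.
Bound = exp(−6.097563) = 0.00225.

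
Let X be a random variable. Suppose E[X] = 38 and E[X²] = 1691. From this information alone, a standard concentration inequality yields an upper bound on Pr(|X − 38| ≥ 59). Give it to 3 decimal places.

0.071

The first two moments determine the variance, so Chebyshev's inequality is the sharpest standard bound available.
Var(X) = E[X²] − (E[X])² = 1691 − 1444 = 247.
Chebyshev's inequality: Pr(|X − μ| ≥ t) ≤ Var(X)/t² = 247/3481 = 0.0710.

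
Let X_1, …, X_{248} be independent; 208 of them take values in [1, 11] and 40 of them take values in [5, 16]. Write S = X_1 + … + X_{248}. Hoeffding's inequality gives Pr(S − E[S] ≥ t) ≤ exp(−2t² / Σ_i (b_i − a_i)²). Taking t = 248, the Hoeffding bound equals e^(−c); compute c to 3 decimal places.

Σ(b_i − a_i)² = 208·10² + 40·11² = 25640.
c = 2t² / 25640 = 2·248² / 25640 = 4.7975.

4.798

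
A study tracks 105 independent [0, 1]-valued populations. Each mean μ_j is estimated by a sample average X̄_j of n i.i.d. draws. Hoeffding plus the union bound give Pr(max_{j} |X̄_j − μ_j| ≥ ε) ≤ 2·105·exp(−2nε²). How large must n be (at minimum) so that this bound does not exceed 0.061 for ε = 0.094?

Need 2·105·exp(−2nε²) ≤ 0.061, i.e. exp(−2nε²) ≤ 0.061/210.
So 2nε² ≥ ln(210/0.061) = 8.143989.
Hence n ≥ 8.143989/(2·0.094²) = 460.841.
The smallest integer n is 461.

461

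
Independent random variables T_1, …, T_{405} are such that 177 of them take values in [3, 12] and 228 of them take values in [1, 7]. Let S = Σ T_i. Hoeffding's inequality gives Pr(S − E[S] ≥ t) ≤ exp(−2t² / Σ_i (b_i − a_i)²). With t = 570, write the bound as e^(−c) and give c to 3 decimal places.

28.822

Σ(b_i − a_i)² = 177·9² + 228·6² = 22545.
c = 2t² / 22545 = 2·570² / 22545 = 28.8224.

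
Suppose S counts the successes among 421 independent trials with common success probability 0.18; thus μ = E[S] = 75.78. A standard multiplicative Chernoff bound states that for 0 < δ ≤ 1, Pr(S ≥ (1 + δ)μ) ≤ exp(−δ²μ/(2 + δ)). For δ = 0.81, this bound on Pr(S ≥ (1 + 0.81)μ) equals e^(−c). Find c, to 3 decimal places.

c = δ²μ/(2 + δ) = 0.81²·75.78/(2 + 0.81) = 17.6937.

17.694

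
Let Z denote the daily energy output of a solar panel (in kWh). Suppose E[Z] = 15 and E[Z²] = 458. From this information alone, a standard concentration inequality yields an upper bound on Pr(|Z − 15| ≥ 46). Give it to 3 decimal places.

0.110

The first two moments determine the variance, so Chebyshev's inequality is the sharpest standard bound available.
Var(Z) = E[Z²] − (E[Z])² = 458 − 225 = 233.
Chebyshev's inequality: Pr(|Z − μ| ≥ t) ≤ Var(Z)/t² = 233/2116 = 0.1101.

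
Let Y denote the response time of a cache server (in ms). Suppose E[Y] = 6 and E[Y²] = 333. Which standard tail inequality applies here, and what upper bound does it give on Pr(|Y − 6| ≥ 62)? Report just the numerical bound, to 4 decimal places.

The first two moments determine the variance, so Chebyshev's inequality is the sharpest standard bound available.
Var(Y) = E[Y²] − (E[Y])² = 333 − 36 = 297.
Chebyshev's inequality: Pr(|Y − μ| ≥ t) ≤ Var(Y)/t² = 297/3844 = 0.0773.

0.0773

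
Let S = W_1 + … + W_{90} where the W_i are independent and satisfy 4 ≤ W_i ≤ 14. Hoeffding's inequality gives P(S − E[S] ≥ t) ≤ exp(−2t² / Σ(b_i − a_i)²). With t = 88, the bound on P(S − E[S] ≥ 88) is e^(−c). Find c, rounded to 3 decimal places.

1.721

Σ(b_i − a_i)² = 90·(10)² = 9000.
c = 2t²/9000 = 2·88²/9000 = 1.7209.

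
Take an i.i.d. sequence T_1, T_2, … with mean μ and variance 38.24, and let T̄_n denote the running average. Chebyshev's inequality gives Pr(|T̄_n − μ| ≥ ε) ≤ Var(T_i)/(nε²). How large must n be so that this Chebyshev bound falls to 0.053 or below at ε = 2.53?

Require 38.24/(n·2.53²) ≤ 0.053, i.e. n ≥ 38.24/(0.053·2.53²) = 112.720.
The smallest integer n is 113.

113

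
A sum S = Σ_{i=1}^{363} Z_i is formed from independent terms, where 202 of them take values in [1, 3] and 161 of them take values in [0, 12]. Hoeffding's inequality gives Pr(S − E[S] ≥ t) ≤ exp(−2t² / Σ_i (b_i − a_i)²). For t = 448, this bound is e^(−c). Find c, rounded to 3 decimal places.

16.731

Σ(b_i − a_i)² = 202·2² + 161·12² = 23992.
c = 2t² / 23992 = 2·448² / 23992 = 16.7309.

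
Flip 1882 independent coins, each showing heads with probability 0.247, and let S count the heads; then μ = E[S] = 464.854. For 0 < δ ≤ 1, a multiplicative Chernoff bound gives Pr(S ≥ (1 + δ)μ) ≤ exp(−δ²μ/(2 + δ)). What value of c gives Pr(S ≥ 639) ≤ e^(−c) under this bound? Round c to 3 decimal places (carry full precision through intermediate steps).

Write 639 = (1 + δ)μ, so δ = 639/464.854 − 1 = 0.3746252…
Then the exponent is δ²μ/(2 + δ) = (639 − μ)² / (μ·(2 + δ)) = 27.473587.

27.474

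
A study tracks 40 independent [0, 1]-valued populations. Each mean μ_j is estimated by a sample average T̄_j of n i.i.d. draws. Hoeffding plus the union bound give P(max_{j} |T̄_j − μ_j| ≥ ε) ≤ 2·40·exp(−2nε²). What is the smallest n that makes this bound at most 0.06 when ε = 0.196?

94

Need 2·40·exp(−2nε²) ≤ 0.06, i.e. exp(−2nε²) ≤ 0.06/80.
So 2nε² ≥ ln(80/0.06) = 7.195437.
Hence n ≥ 7.195437/(2·0.196²) = 93.652.
The smallest integer n is 94.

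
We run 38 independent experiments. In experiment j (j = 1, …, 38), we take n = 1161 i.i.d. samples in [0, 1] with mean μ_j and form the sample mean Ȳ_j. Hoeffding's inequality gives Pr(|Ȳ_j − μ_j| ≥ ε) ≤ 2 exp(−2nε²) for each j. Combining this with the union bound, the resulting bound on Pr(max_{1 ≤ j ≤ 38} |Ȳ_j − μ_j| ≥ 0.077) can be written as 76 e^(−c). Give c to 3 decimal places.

Union bound over the 38 events: Pr(max_{1 ≤ j ≤ 38} |Ȳ_j − μ_j| ≥ 0.077) ≤ 38·2·exp(−2nε²) = 76 exp(−2·1161·0.077²).
So c = 2·1161·0.077² = 13.7671.

13.767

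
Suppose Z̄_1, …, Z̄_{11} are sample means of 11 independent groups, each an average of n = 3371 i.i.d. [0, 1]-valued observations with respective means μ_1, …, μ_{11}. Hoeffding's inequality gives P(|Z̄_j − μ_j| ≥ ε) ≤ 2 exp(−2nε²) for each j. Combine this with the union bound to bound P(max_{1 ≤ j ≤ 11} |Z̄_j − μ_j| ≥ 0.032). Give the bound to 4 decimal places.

0.0221

Per-experiment Hoeffding bound: 2·exp(−2·3371·0.032²) = 2·exp(−6.90381) = 0.0020079.
Union bound over 11 events: 11·0.0020079 = 0.02209.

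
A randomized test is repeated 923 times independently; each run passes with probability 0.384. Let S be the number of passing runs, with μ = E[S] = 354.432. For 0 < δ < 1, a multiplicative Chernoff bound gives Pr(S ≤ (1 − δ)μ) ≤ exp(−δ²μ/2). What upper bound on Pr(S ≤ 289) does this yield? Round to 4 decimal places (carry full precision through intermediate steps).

0.0024

Write 289 = (1 − δ)μ, so δ = 1 − 289/354.432 = 0.1846109…
Then the exponent is δ²μ/2 = (μ − 289)²/(2μ) = 6.039729.
Bound = exp(−6.039729) = 0.00238.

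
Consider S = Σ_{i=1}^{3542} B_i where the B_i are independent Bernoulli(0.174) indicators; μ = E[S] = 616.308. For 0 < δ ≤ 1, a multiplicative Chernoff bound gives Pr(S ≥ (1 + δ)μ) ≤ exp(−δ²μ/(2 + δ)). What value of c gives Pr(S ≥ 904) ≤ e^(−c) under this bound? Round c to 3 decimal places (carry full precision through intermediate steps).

Write 904 = (1 + δ)μ, so δ = 904/616.308 − 1 = 0.4667991…
Then the exponent is δ²μ/(2 + δ) = (904 − μ)² / (μ·(2 + δ)) = 54.440736.

54.441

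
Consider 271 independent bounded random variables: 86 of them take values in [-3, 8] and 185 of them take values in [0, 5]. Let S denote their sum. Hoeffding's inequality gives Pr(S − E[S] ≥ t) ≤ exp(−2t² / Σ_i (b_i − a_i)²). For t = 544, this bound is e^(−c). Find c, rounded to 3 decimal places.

Σ(b_i − a_i)² = 86·11² + 185·5² = 15031.
c = 2t² / 15031 = 2·544² / 15031 = 39.3768.

39.377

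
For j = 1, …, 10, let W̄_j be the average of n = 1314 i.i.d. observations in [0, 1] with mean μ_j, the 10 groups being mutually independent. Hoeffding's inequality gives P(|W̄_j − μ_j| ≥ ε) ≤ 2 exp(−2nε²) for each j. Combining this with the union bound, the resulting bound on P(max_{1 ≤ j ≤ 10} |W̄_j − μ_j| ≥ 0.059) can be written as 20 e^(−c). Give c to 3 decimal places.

Union bound over the 10 events: P(max_{1 ≤ j ≤ 10} |W̄_j − μ_j| ≥ 0.059) ≤ 10·2·exp(−2nε²) = 20 exp(−2·1314·0.059²).
So c = 2·1314·0.059² = 9.1481.

9.148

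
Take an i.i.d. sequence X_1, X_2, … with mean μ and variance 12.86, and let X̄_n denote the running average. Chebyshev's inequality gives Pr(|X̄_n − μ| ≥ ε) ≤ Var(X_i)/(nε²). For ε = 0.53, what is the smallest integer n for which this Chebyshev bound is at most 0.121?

Require 12.86/(n·0.53²) ≤ 0.121, i.e. n ≥ 12.86/(0.121·0.53²) = 378.359.
The smallest integer n is 379.

379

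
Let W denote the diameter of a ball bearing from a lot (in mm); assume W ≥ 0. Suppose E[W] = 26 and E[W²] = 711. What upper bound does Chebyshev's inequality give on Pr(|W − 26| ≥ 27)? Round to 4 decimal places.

0.0480

Var(W) = E[W²] − (E[W])² = 711 − 676 = 35.
Chebyshev's inequality: Pr(|W − μ| ≥ t) ≤ Var(W)/t² = 35/729 = 0.0480.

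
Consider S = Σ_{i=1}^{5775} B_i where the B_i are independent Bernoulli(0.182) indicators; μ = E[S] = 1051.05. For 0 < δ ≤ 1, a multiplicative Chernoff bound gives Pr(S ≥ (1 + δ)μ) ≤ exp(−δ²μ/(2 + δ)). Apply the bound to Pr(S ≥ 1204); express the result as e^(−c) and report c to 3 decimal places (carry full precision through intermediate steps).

10.374

Write 1204 = (1 + δ)μ, so δ = 1204/1051.05 − 1 = 0.1455211…
Then the exponent is δ²μ/(2 + δ) = (1204 − μ)² / (μ·(2 + δ)) = 10.373917.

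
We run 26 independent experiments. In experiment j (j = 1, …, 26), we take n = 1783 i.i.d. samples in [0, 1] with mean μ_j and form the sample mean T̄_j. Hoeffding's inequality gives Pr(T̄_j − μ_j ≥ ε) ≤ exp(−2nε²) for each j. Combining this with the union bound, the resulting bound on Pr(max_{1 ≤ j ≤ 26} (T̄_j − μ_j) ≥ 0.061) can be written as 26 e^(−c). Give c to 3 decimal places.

Union bound over the 26 events: Pr(max_{1 ≤ j ≤ 26} (T̄_j − μ_j) ≥ 0.061) ≤ 26·exp(−2nε²) = 26 exp(−2·1783·0.061²).
So c = 2·1783·0.061² = 13.2691.

13.269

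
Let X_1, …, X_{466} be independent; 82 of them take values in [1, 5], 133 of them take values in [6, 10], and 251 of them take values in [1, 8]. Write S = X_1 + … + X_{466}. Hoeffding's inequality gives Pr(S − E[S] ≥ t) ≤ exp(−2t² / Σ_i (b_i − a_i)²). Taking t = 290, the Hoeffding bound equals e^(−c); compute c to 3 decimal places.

10.687

Σ(b_i − a_i)² = 82·4² + 133·4² + 251·7² = 15739.
c = 2t² / 15739 = 2·290² / 15739 = 10.6868.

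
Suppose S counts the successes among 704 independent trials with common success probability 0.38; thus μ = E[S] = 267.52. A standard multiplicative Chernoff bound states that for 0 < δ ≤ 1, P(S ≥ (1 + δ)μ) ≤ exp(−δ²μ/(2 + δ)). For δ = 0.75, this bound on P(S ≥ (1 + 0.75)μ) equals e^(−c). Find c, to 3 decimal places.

54.720

c = δ²μ/(2 + δ) = 0.75²·267.52/(2 + 0.75) = 54.7200.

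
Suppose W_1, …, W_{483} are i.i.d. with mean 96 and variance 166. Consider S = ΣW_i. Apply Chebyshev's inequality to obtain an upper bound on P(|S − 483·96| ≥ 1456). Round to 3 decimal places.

Var(S) = n·Var(W_i) = 483·166 = 80178.
Chebyshev: P(|S − 483·96| ≥ 1456) ≤ Var(S)/1456² = 80178/2119936 = 0.0378.

0.038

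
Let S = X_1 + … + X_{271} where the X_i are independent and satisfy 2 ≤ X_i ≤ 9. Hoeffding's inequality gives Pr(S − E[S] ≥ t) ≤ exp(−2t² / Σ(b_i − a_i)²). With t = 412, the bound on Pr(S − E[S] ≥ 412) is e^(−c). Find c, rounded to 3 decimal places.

25.566

Σ(b_i − a_i)² = 271·(7)² = 13279.
c = 2t²/13279 = 2·412²/13279 = 25.5658.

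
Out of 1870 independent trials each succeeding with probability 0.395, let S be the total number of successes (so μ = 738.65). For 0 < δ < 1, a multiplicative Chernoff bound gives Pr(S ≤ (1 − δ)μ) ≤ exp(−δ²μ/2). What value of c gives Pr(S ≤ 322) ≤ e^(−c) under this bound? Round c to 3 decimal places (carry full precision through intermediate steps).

Write 322 = (1 − δ)μ, so δ = 1 − 322/738.65 = 0.5640696…
Then the exponent is δ²μ/2 = (μ − 322)²/(2μ) = 117.509797.

117.510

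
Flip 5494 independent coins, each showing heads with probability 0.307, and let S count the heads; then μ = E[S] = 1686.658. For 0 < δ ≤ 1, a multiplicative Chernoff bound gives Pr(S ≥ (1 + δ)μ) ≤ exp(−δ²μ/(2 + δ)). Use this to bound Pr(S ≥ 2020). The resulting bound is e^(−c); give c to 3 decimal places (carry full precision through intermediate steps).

Write 2020 = (1 + δ)μ, so δ = 2020/1686.658 − 1 = 0.1976346…
Then the exponent is δ²μ/(2 + δ) = (2020 − μ)² / (μ·(2 + δ)) = 29.977648.

29.978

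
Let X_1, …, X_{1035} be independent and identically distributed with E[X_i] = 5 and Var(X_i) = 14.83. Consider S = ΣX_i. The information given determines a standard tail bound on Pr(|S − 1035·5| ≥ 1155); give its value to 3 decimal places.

With mean and variance of each term known, Chebyshev's inequality bounds the deviation of the sum (or sample mean).
Var(S) = n·Var(X_i) = 1035·14.83 = 15349.05.
Chebyshev: Pr(|S − 1035·5| ≥ 1155) ≤ Var(S)/1155² = 15349.05/1334025 = 0.0115.

0.012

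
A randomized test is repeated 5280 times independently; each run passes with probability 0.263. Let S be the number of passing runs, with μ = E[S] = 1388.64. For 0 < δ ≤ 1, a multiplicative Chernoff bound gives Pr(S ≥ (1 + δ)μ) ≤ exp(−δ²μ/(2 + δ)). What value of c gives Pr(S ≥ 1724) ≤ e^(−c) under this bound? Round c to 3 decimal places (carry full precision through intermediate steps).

Write 1724 = (1 + δ)μ, so δ = 1724/1388.64 − 1 = 0.2415025…
Then the exponent is δ²μ/(2 + δ) = (1724 − μ)² / (μ·(2 + δ)) = 36.132135.

36.132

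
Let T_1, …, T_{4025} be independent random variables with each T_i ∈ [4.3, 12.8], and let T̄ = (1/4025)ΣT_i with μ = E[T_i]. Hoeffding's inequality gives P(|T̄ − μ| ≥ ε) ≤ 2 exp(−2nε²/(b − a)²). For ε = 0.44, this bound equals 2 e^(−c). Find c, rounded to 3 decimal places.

c = 2nε²/(b − a)² = 2·4025·0.44² / 8.5² = 21.5707.

21.571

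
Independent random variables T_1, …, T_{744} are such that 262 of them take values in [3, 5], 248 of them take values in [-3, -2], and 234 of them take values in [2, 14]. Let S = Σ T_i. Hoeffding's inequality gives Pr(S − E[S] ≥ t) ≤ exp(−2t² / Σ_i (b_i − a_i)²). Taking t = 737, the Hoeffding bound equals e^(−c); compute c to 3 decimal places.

31.045

Σ(b_i − a_i)² = 262·2² + 248·1² + 234·12² = 34992.
c = 2t² / 34992 = 2·737² / 34992 = 31.0453.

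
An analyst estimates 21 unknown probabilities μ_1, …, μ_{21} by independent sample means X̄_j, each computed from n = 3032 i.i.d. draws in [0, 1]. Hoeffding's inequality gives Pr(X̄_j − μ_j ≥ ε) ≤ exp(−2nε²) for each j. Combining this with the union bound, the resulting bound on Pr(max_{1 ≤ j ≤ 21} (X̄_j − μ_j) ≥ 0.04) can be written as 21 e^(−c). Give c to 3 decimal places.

9.702

Union bound over the 21 events: Pr(max_{1 ≤ j ≤ 21} (X̄_j − μ_j) ≥ 0.04) ≤ 21·exp(−2nε²) = 21 exp(−2·3032·0.04²).
So c = 2·3032·0.04² = 9.7024.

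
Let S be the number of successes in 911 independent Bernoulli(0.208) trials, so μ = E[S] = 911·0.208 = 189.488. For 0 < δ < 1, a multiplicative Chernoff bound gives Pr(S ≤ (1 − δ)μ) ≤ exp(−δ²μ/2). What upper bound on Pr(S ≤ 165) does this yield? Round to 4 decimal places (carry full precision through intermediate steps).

0.2055

Write 165 = (1 − δ)μ, so δ = 1 − 165/189.488 = 0.1292325…
Then the exponent is δ²μ/2 = (μ − 165)²/(2μ) = 1.582322.
Bound = exp(−1.582322) = 0.20550.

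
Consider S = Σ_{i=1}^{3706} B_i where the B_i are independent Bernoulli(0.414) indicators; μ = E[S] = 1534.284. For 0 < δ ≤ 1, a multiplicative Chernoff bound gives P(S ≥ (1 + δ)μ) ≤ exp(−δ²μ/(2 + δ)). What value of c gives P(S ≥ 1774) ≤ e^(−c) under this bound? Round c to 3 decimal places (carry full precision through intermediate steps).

17.370

Write 1774 = (1 + δ)μ, so δ = 1774/1534.284 − 1 = 0.1562397…
Then the exponent is δ²μ/(2 + δ) = (1774 − μ)² / (μ·(2 + δ)) = 17.369658.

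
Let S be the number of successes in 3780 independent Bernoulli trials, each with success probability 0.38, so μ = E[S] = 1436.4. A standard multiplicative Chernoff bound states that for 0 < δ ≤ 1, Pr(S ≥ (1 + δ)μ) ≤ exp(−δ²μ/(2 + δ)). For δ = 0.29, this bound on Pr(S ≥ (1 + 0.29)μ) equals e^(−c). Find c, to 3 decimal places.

c = δ²μ/(2 + δ) = 0.29²·1436.4/(2 + 0.29) = 52.7516.

52.752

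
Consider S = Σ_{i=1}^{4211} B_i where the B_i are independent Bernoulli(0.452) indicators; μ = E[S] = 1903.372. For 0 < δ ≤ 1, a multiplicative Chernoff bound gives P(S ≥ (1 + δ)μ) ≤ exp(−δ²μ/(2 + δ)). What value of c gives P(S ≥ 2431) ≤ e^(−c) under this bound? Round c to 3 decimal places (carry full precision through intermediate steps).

64.229

Write 2431 = (1 + δ)μ, so δ = 2431/1903.372 − 1 = 0.277207…
Then the exponent is δ²μ/(2 + δ) = (2431 − μ)² / (μ·(2 + δ)) = 64.228752.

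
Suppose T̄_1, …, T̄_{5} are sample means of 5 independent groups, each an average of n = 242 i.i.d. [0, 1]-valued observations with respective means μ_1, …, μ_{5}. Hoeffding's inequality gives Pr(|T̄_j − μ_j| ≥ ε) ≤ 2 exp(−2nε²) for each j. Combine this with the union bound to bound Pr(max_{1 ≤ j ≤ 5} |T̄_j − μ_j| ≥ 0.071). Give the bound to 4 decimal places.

0.8717

Per-experiment Hoeffding bound: 2·exp(−2·242·0.071²) = 2·exp(−2.43984) = 0.17435.
Union bound over 5 events: 5·0.17435 = 0.87174.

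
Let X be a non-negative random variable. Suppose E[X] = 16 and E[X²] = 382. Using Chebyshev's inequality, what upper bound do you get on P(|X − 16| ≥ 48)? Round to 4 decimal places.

0.0547

Var(X) = E[X²] − (E[X])² = 382 − 256 = 126.
Chebyshev's inequality: P(|X − μ| ≥ t) ≤ Var(X)/t² = 126/2304 = 0.0547.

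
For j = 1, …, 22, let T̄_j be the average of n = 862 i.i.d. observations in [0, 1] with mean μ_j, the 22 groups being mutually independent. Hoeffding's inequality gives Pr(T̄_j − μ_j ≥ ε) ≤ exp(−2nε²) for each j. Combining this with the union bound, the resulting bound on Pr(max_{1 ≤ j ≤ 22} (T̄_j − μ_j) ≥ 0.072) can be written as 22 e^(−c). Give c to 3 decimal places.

Union bound over the 22 events: Pr(max_{1 ≤ j ≤ 22} (T̄_j − μ_j) ≥ 0.072) ≤ 22·exp(−2nε²) = 22 exp(−2·862·0.072²).
So c = 2·862·0.072² = 8.9372.

8.937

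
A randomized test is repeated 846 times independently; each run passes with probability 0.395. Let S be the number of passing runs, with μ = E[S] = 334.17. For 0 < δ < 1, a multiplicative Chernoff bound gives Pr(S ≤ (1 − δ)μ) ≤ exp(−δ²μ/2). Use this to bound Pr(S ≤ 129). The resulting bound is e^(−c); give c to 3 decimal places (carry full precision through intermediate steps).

Write 129 = (1 − δ)μ, so δ = 1 − 129/334.17 = 0.6139689…
Then the exponent is δ²μ/2 = (μ − 129)²/(2μ) = 62.984004.

62.984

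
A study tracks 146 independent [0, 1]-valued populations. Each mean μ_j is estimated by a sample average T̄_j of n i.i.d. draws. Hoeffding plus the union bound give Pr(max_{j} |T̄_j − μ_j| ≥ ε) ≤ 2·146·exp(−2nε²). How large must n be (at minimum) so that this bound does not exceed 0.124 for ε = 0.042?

Need 2·146·exp(−2nε²) ≤ 0.124, i.e. exp(−2nε²) ≤ 0.124/292.
So 2nε² ≥ ln(292/0.124) = 7.764228.
Hence n ≥ 7.764228/(2·0.042²) = 2200.745.
The smallest integer n is 2201.

2201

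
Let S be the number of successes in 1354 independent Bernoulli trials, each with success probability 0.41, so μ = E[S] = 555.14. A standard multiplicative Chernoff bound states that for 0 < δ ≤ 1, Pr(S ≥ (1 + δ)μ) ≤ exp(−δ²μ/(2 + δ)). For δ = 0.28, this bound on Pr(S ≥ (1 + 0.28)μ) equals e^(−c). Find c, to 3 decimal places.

19.089

c = δ²μ/(2 + δ) = 0.28²·555.14/(2 + 0.28) = 19.0890.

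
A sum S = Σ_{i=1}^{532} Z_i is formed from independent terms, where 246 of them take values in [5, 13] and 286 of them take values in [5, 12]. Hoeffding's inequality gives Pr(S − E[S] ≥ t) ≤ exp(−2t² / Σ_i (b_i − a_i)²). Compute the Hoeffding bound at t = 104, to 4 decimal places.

Σ(b_i − a_i)² = 246·8² + 286·7² = 29758.
Exponent = 2·104² / 29758 = 0.72693.
Bound = exp(−0.72693) = 0.48339.

0.4834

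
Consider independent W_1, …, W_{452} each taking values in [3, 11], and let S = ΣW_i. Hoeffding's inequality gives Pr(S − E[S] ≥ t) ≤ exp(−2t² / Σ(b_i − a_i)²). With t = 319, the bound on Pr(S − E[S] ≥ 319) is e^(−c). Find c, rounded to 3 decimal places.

Σ(b_i − a_i)² = 452·(8)² = 28928.
c = 2t²/28928 = 2·319²/28928 = 7.0355.

7.035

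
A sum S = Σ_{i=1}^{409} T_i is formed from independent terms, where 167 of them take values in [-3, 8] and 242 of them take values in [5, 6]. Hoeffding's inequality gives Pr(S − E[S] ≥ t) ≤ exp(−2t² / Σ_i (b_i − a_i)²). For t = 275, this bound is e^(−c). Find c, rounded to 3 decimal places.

7.396

Σ(b_i − a_i)² = 167·11² + 242·1² = 20449.
c = 2t² / 20449 = 2·275² / 20449 = 7.3964.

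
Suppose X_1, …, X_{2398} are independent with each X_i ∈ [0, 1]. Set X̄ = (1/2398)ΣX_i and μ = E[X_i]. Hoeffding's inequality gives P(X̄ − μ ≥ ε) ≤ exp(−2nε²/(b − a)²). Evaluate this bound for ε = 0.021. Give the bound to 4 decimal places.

0.1206

Exponent: 2nε²/(b − a)² = 2·2398·0.021² / 1² = 2.11504.
Bound = exp(−2.11504) = 0.12063.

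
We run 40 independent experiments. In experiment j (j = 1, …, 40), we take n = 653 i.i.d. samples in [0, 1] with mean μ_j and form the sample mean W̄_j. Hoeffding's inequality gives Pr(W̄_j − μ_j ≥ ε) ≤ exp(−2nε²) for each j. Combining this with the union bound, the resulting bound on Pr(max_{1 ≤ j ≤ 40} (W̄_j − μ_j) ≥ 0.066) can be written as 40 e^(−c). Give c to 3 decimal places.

Union bound over the 40 events: Pr(max_{1 ≤ j ≤ 40} (W̄_j − μ_j) ≥ 0.066) ≤ 40·exp(−2nε²) = 40 exp(−2·653·0.066²).
So c = 2·653·0.066² = 5.6889.

5.689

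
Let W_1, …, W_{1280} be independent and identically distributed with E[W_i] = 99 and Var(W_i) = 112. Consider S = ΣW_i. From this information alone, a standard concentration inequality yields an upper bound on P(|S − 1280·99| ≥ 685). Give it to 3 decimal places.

With mean and variance of each term known, Chebyshev's inequality bounds the deviation of the sum (or sample mean).
Var(S) = n·Var(W_i) = 1280·112 = 143360.
Chebyshev: P(|S − 1280·99| ≥ 685) ≤ Var(S)/685² = 143360/469225 = 0.3055.

0.306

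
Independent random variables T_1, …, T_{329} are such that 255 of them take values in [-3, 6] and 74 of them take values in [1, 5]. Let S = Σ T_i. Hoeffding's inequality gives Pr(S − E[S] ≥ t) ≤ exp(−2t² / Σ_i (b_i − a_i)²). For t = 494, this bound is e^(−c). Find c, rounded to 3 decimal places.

22.349

Σ(b_i − a_i)² = 255·9² + 74·4² = 21839.
c = 2t² / 21839 = 2·494² / 21839 = 22.3486.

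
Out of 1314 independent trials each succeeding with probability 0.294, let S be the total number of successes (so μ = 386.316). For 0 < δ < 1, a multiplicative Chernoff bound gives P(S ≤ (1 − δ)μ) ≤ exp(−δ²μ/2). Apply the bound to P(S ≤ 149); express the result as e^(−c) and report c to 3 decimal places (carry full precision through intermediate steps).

72.892

Write 149 = (1 − δ)μ, so δ = 1 − 149/386.316 = 0.6143054…
Then the exponent is δ²μ/2 = (μ − 149)²/(2μ) = 72.892249.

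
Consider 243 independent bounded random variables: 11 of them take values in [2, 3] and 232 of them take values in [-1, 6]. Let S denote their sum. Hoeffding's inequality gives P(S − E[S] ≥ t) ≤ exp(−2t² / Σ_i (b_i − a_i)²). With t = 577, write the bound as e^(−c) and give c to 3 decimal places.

58.516

Σ(b_i − a_i)² = 11·1² + 232·7² = 11379.
c = 2t² / 11379 = 2·577² / 11379 = 58.5164.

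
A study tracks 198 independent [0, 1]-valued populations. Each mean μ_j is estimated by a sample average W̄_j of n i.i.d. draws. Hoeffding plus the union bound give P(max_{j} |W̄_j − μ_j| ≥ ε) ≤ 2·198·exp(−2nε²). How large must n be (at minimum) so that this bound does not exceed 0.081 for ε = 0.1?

425

Need 2·198·exp(−2nε²) ≤ 0.081, i.e. exp(−2nε²) ≤ 0.081/396.
So 2nε² ≥ ln(396/0.081) = 8.494720.
Hence n ≥ 8.494720/(2·0.1²) = 424.736.
The smallest integer n is 425.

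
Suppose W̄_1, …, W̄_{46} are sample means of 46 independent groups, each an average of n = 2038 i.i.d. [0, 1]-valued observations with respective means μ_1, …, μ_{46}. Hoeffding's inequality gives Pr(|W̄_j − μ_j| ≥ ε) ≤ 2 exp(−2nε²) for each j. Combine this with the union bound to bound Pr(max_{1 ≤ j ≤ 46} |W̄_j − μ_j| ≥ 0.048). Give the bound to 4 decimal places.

Per-experiment Hoeffding bound: 2·exp(−2·2038·0.048²) = 2·exp(−9.39110) = 0.00016693.
Union bound over 46 events: 46·0.00016693 = 0.00768.

0.0077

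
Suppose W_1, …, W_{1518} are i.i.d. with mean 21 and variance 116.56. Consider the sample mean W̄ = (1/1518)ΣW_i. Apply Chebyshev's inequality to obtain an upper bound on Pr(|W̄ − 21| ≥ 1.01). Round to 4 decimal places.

Var(W̄) = Var(W_i)/n = 116.56/1518 = 0.076785.
Chebyshev: Pr(|W̄ − 21| ≥ 1.01) ≤ Var(W̄)/(1.01)² = 116.56/(1518·1.01²) = 0.0753.

0.0753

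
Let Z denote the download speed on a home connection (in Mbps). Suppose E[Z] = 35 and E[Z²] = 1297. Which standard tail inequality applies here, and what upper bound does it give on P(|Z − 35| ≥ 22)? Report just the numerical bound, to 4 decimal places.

0.1488

The first two moments determine the variance, so Chebyshev's inequality is the sharpest standard bound available.
Var(Z) = E[Z²] − (E[Z])² = 1297 − 1225 = 72.
Chebyshev's inequality: P(|Z − μ| ≥ t) ≤ Var(Z)/t² = 72/484 = 0.1488.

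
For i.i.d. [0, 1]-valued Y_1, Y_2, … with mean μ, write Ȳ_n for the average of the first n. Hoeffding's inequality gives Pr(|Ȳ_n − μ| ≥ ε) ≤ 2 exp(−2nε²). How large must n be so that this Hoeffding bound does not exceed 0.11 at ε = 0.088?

Require 2·exp(−2nε²) ≤ 0.11, i.e. 2nε² ≥ ln(2/0.11) = 2.900422.
So n ≥ 2.900422 / (2·0.088²) = 187.269.
The smallest integer n is 188.

188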